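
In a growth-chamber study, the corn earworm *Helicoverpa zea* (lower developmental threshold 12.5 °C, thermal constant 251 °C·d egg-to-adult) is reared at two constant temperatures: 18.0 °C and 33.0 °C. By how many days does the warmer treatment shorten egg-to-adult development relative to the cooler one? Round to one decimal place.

At 18.0 °C: 251 / (18.0 − 12.5) = 251 / 5.5 = 45.636 d.
At 33.0 °C: 251 / (33.0 − 12.5) = 251 / 20.5 = 12.244 d.
Difference = |45.636 − 12.244| = 33.392 ≈ 33.4 days.

33.4 days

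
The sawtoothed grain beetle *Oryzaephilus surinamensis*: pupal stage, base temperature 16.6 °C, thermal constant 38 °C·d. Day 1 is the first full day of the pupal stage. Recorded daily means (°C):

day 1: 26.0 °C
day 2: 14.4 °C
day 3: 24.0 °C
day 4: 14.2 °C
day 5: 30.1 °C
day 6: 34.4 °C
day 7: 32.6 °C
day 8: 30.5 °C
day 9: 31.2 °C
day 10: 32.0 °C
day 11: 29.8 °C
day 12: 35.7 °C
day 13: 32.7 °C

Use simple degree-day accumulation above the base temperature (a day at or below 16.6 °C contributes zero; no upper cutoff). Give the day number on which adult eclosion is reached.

Daily DD above 16.6 °C: 9.4, 0.0, 7.4, 0.0, 13.5, 17.8, 16.0, 13.9, 14.6, 15.4, 13.2, 19.1, 16.1.
Cumulative: 9.4, 9.4, 16.8, 16.8, 30.3, 48.1, 64.1, 78.0, 92.6, 108.0, 121.2, 140.3, 156.4.
The total first reaches 38 DD on day 6.

day 6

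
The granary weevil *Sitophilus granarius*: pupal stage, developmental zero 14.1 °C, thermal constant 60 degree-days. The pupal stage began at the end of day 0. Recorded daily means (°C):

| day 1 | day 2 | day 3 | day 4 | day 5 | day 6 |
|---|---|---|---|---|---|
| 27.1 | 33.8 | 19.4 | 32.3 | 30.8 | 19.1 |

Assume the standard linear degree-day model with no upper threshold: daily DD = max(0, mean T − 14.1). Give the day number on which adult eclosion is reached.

day 5

Daily DD above 14.1 °C: 13.0, 19.7, 5.3, 18.2, 16.7, 5.0.
Cumulative: 13.0, 32.7, 38.0, 56.2, 72.9, 77.9.
The total first reaches 60 DD on day 5.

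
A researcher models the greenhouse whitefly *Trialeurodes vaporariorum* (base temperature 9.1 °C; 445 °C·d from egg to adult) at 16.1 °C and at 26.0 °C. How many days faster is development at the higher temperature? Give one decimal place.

At 16.1 °C: 445 / (16.1 − 9.1) = 445 / 7.0 = 63.571 d.
At 26.0 °C: 445 / (26.0 − 9.1) = 445 / 16.9 = 26.331 d.
Difference = |63.571 − 26.331| = 37.240 ≈ 37.2 days.

37.2 days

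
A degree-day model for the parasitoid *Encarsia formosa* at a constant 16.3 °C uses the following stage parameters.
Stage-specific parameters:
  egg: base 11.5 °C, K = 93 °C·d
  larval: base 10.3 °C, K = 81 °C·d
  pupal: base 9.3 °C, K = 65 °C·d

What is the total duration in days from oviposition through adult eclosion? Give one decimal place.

egg: 93 / (16.3 − 11.5) = 93 / 4.8 = 19.375 d.
larval: 81 / (16.3 − 10.3) = 81 / 6.0 = 13.500 d.
pupal: 65 / (16.3 − 9.3) = 65 / 7.0 = 9.286 d.
Sum = 42.161 ≈ 42.2 days.

42.2 days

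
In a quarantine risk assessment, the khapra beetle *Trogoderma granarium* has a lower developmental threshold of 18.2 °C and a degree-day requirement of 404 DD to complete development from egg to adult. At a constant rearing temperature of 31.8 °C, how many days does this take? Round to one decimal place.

29.7 days

Daily accumulation = 31.8 − 18.2 = 13.6 DD/day.
Duration = 404 / 13.6 = 29.706 ≈ 29.7 days.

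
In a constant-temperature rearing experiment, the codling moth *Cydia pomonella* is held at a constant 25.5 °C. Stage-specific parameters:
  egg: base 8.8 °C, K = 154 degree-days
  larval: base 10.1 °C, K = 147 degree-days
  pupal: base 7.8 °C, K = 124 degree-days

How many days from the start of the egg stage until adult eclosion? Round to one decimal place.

egg: 154 / (25.5 − 8.8) = 154 / 16.7 = 9.222 d.
larval: 147 / (25.5 − 10.1) = 147 / 15.4 = 9.545 d.
pupal: 124 / (25.5 − 7.8) = 124 / 17.7 = 7.006 d.
Sum = 25.773 ≈ 25.8 days.

25.8 days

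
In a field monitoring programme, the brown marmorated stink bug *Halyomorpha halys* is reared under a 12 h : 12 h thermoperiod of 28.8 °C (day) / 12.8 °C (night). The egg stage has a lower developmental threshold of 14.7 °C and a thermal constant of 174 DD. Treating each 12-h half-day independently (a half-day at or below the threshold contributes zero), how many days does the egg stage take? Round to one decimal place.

Day half: max(0, 28.8 − 14.7) × 0.5 = 14.1 × 0.5 = 7.05 DD.
Night half: max(0, 12.8 − 14.7) × 0.5 = 0.0 × 0.5 = 0.00 DD.
Per 24 h: 7.05 DD/day.
Duration = 174 / 7.05 = 24.681 ≈ 24.7 days.

24.7 days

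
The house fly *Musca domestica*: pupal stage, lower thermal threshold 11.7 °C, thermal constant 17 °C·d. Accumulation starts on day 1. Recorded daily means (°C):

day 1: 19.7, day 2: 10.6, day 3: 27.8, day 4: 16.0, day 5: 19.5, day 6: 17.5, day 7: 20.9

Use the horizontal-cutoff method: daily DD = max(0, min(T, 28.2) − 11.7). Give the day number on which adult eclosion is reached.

Daily DD above 11.7 °C (capped at 16.5): 8.0, 0.0, 16.1, 4.3, 7.8, 5.8, 9.2.
Cumulative: 8.0, 8.0, 24.1, 28.4, 36.2, 42.0, 51.2.
The total first reaches 17 DD on day 3.

day 3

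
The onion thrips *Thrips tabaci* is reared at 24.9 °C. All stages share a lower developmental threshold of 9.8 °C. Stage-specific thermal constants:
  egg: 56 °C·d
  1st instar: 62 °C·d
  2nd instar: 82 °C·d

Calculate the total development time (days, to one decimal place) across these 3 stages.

13.2 days

Daily accumulation at 24.9 °C = 24.9 − 9.8 = 15.1 DD/day.
Total K = 56 + 62 + 82 = 200 DD.
Total duration = 200 / 15.1 = 13.245 ≈ 13.2 days.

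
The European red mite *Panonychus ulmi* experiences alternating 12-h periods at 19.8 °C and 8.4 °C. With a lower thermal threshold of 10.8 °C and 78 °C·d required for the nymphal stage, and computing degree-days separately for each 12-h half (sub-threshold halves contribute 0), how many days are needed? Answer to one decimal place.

17.3 days

Day half: max(0, 19.8 − 10.8) × 0.5 = 9.0 × 0.5 = 4.50 DD.
Night half: max(0, 8.4 − 10.8) × 0.5 = 0.0 × 0.5 = 0.00 DD.
Per 24 h: 4.50 DD/day.
Duration = 78 / 4.50 = 17.333 ≈ 17.3 days.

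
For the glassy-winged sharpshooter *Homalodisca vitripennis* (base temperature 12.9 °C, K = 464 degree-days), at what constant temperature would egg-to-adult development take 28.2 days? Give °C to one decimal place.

29.4 °C

Required daily accumulation = 464 / 28.2 = 16.454 DD/day.
T = T_base + 16.454 = 12.9 + 16.454 = 29.354 ≈ 29.4 °C.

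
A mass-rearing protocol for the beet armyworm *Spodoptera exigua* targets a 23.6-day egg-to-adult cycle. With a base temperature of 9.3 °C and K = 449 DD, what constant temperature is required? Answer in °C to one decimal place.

28.3 °C

Required daily accumulation = 449 / 23.6 = 19.025 DD/day.
T = T_base + 19.025 = 9.3 + 19.025 = 28.325 ≈ 28.3 °C.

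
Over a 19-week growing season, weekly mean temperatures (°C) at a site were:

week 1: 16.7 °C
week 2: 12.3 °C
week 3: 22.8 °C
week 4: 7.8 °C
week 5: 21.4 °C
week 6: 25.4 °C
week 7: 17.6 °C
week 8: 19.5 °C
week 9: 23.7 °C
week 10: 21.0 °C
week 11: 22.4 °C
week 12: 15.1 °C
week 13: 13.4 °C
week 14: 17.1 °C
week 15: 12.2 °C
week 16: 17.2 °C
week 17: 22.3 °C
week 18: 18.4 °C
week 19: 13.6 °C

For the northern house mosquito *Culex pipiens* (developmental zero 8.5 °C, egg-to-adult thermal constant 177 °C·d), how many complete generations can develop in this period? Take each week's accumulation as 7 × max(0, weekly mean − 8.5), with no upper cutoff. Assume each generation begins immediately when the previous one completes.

7 generations

Weekly DD (7 × max(0, T̄ − 8.5)): 57.4, 26.6, 100.1, 0.0, 90.3, 118.3, 63.7, 77.0, 106.4, 87.5, 97.3, 46.2, 34.3, 60.2, 25.9, 60.9, 96.6, 69.3, 35.7.
Season total = 1253.7 DD.
Complete generations = ⌊1253.7 / 177⌋ = 7.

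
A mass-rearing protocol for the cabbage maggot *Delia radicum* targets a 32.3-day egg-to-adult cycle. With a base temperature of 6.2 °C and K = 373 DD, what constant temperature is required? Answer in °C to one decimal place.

Required daily accumulation = 373 / 32.3 = 11.548 DD/day.
T = T_base + 11.548 = 6.2 + 11.548 = 17.748 ≈ 17.7 °C.

17.7 °C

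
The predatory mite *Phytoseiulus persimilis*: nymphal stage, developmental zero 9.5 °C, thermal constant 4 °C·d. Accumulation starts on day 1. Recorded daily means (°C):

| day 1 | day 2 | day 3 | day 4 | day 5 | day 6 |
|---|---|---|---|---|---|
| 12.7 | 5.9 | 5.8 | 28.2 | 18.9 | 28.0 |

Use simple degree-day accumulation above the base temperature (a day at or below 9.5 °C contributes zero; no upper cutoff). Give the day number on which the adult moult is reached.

day 4

Daily DD above 9.5 °C: 3.2, 0.0, 0.0, 18.7, 9.4, 18.5.
Cumulative: 3.2, 3.2, 3.2, 21.9, 31.3, 49.8.
The total first reaches 4 DD on day 4.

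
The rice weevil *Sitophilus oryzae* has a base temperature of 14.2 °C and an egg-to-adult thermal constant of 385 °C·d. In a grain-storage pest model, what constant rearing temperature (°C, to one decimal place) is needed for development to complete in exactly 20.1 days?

Required daily accumulation = 385 / 20.1 = 19.154 DD/day.
T = T_base + 19.154 = 14.2 + 19.154 = 33.354 ≈ 33.4 °C.

33.4 °C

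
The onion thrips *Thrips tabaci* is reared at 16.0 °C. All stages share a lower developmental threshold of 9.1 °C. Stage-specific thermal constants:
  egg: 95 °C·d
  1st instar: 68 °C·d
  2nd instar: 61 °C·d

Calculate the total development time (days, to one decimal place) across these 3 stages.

32.5 days

Daily accumulation at 16.0 °C = 16.0 − 9.1 = 6.9 DD/day.
Total K = 95 + 68 + 61 = 224 DD.
Total duration = 224 / 6.9 = 32.464 ≈ 32.5 days.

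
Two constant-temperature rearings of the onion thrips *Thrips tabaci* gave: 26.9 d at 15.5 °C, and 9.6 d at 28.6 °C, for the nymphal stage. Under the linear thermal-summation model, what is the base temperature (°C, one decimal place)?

Linear rate model ⇒ the product D·(T − T_b) is constant across temperatures.
26.9·(15.5 − T_b) = 9.6·(28.6 − T_b)
T_b = (26.9·15.5 − 9.6·28.6) / (26.9 − 9.6) = 142.39 / 17.3 = 8.231 °C ≈ 8.2 °C.

8.2 °C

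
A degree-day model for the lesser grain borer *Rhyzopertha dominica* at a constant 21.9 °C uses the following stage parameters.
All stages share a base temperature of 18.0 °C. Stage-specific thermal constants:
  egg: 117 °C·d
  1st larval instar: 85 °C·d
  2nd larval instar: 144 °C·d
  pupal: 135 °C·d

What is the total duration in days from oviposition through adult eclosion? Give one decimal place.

123.3 days

Daily accumulation at 21.9 °C = 21.9 − 18.0 = 3.9 DD/day.
Total K = 117 + 85 + 144 + 135 = 481 DD.
Total duration = 481 / 3.9 = 123.333 ≈ 123.3 days.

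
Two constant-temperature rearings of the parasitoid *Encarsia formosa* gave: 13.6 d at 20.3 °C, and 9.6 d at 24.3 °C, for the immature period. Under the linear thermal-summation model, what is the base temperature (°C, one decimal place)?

Linear rate model ⇒ the product D·(T − T_b) is constant across temperatures.
13.6·(20.3 − T_b) = 9.6·(24.3 − T_b)
T_b = (13.6·20.3 − 9.6·24.3) / (13.6 − 9.6) = 42.80 / 4.0 = 10.700 °C ≈ 10.7 °C.

10.7 °C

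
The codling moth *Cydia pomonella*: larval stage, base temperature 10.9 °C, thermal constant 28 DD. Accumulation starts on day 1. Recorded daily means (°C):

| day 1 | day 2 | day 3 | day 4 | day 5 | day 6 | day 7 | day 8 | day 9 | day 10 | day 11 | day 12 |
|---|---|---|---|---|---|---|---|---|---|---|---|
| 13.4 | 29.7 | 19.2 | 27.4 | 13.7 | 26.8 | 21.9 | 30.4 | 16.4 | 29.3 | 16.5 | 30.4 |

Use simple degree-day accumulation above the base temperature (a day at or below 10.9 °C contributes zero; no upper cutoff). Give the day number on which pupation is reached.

Daily DD above 10.9 °C: 2.5, 18.8, 8.3, 16.5, 2.8, 15.9, 11.0, 19.5, 5.5, 18.4, 5.6, 19.5.
Cumulative: 2.5, 21.3, 29.6, 46.1, 48.9, 64.8, 75.8, 95.3, 100.8, 119.2, 124.8, 144.3.
The total first reaches 28 DD on day 3.

day 3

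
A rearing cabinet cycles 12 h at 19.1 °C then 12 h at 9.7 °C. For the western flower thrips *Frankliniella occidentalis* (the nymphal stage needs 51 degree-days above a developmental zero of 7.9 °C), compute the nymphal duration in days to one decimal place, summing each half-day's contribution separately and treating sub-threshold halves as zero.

7.8 days

Day half: max(0, 19.1 − 7.9) × 0.5 = 11.2 × 0.5 = 5.60 DD.
Night half: max(0, 9.7 − 7.9) × 0.5 = 1.8 × 0.5 = 0.90 DD.
Per 24 h: 6.50 DD/day.
Duration = 51 / 6.50 = 7.846 ≈ 7.8 days.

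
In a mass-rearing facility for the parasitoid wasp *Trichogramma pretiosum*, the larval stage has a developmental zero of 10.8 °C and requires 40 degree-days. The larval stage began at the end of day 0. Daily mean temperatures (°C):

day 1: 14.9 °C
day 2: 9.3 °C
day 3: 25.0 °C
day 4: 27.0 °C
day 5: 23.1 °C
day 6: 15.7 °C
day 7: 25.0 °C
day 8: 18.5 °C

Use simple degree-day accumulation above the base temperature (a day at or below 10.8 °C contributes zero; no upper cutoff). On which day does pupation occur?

day 5

Daily DD above 10.8 °C: 4.1, 0.0, 14.2, 16.2, 12.3, 4.9, 14.2, 7.7.
Cumulative: 4.1, 4.1, 18.3, 34.5, 46.8, 51.7, 65.9, 73.6.
The total first reaches 40 DD on day 5.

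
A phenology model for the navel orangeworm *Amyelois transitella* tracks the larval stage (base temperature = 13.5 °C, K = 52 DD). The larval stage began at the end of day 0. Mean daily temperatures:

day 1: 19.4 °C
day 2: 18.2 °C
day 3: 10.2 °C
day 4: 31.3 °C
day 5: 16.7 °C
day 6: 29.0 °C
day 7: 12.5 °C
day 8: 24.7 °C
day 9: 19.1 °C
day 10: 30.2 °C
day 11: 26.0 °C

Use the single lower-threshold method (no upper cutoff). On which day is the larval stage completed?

Daily DD above 13.5 °C: 5.9, 4.7, 0.0, 17.8, 3.2, 15.5, 0.0, 11.2, 5.6, 16.7, 12.5.
Cumulative: 5.9, 10.6, 10.6, 28.4, 31.6, 47.1, 47.1, 58.3, 63.9, 80.6, 93.1.
The total first reaches 52 DD on day 8.

day 8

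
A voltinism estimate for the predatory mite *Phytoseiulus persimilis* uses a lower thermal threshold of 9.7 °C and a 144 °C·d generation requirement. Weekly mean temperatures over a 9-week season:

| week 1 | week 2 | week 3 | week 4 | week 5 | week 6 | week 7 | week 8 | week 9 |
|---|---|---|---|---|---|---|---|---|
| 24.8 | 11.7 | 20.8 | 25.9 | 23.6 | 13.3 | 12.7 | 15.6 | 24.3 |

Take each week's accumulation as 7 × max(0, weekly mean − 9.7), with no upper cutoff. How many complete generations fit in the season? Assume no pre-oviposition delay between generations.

Weekly DD (7 × max(0, T̄ − 9.7)): 105.7, 14.0, 77.7, 113.4, 97.3, 25.2, 21.0, 41.3, 102.2.
Season total = 597.8 DD.
Complete generations = ⌊597.8 / 144⌋ = 4.

4 generations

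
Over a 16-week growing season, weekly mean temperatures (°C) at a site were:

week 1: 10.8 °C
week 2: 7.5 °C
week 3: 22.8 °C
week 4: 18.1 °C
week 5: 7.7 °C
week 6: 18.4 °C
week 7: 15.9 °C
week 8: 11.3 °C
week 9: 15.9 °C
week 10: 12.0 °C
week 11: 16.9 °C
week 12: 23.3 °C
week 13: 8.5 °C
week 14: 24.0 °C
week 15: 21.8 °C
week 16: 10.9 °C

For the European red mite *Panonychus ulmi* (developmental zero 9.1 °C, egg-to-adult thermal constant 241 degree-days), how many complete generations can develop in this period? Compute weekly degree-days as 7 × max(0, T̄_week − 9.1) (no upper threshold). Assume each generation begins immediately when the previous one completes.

Weekly DD (7 × max(0, T̄ − 9.1)): 11.9, 0.0, 95.9, 63.0, 0.0, 65.1, 47.6, 15.4, 47.6, 20.3, 54.6, 99.4, 0.0, 104.3, 88.9, 12.6.
Season total = 726.6 DD.
Complete generations = ⌊726.6 / 241⌋ = 3.

3 generations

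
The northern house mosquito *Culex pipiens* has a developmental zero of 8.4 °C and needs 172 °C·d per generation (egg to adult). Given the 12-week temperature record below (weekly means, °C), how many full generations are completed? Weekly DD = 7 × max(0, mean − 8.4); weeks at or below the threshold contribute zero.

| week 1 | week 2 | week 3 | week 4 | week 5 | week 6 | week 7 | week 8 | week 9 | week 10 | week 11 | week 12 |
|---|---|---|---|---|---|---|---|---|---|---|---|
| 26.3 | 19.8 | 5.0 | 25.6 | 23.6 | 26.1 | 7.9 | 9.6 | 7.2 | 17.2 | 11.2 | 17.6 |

Weekly DD (7 × max(0, T̄ − 8.4)): 125.3, 79.8, 0.0, 120.4, 106.4, 123.9, 0.0, 8.4, 0.0, 61.6, 19.6, 64.4.
Season total = 709.8 DD.
Complete generations = ⌊709.8 / 172⌋ = 4.

4 generations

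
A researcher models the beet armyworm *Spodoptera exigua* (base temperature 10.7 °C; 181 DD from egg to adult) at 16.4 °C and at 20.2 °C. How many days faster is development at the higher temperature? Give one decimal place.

At 16.4 °C: 181 / (16.4 − 10.7) = 181 / 5.7 = 31.754 d.
At 20.2 °C: 181 / (20.2 − 10.7) = 181 / 9.5 = 19.053 d.
Difference = |31.754 − 19.053| = 12.702 ≈ 12.7 days.

12.7 days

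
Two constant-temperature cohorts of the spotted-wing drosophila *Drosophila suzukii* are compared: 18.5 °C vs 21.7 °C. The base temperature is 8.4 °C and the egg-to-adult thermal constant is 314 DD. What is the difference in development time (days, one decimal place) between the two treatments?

7.5 days

At 18.5 °C: 314 / (18.5 − 8.4) = 314 / 10.1 = 31.089 d.
At 21.7 °C: 314 / (21.7 − 8.4) = 314 / 13.3 = 23.609 d.
Difference = |31.089 − 23.609| = 7.480 ≈ 7.5 days.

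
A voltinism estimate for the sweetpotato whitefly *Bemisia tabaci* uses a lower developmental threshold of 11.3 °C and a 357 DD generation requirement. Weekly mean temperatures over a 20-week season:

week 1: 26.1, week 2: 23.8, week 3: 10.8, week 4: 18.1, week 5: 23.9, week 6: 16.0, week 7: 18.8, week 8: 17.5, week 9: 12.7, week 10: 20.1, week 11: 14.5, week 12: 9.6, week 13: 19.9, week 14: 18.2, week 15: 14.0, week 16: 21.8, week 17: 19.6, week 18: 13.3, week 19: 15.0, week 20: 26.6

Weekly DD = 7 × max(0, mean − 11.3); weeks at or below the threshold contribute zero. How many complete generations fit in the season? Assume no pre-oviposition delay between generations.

Weekly DD (7 × max(0, T̄ − 11.3)): 103.6, 87.5, 0.0, 47.6, 88.2, 32.9, 52.5, 43.4, 9.8, 61.6, 22.4, 0.0, 60.2, 48.3, 18.9, 73.5, 58.1, 14.0, 25.9, 107.1.
Season total = 955.5 DD.
Complete generations = ⌊955.5 / 357⌋ = 2.

2 generations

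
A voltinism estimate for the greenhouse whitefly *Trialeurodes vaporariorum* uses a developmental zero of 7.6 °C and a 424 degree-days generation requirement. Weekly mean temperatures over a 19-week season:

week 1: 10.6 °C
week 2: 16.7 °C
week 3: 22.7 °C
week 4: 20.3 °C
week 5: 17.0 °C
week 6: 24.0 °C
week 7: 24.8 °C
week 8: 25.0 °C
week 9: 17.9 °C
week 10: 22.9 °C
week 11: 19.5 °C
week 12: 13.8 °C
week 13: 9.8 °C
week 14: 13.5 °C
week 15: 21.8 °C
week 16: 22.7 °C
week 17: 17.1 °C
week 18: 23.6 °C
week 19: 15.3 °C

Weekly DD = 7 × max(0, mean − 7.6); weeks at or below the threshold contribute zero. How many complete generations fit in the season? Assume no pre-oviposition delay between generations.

Weekly DD (7 × max(0, T̄ − 7.6)): 21.0, 63.7, 105.7, 88.9, 65.8, 114.8, 120.4, 121.8, 72.1, 107.1, 83.3, 43.4, 15.4, 41.3, 99.4, 105.7, 66.5, 112.0, 53.9.
Season total = 1502.2 DD.
Complete generations = ⌊1502.2 / 424⌋ = 3.

3 generations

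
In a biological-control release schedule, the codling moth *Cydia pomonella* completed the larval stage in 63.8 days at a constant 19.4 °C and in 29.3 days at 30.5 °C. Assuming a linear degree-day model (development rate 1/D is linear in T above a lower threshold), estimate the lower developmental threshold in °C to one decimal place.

Linear rate model ⇒ the product D·(T − T_b) is constant across temperatures.
63.8·(19.4 − T_b) = 29.3·(30.5 − T_b)
T_b = (63.8·19.4 − 29.3·30.5) / (63.8 − 29.3) = 344.07 / 34.5 = 9.973 °C ≈ 10.0 °C.

10.0 °C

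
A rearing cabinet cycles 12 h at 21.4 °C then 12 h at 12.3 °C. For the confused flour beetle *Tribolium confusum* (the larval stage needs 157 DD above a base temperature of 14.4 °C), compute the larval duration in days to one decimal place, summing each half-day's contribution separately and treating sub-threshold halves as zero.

Day half: max(0, 21.4 − 14.4) × 0.5 = 7.0 × 0.5 = 3.50 DD.
Night half: max(0, 12.3 − 14.4) × 0.5 = 0.0 × 0.5 = 0.00 DD.
Per 24 h: 3.50 DD/day.
Duration = 157 / 3.50 = 44.857 ≈ 44.9 days.

44.9 days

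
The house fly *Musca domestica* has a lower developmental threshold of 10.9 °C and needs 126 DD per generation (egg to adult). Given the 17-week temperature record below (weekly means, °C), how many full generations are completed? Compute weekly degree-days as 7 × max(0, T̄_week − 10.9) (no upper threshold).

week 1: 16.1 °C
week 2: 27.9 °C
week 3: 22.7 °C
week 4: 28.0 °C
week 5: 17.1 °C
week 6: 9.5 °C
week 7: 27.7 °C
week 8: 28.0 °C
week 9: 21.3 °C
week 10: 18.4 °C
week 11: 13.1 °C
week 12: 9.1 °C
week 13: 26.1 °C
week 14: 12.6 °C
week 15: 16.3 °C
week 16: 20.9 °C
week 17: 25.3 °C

Weekly DD (7 × max(0, T̄ − 10.9)): 36.4, 119.0, 82.6, 119.7, 43.4, 0.0, 117.6, 119.7, 72.8, 52.5, 15.4, 0.0, 106.4, 11.9, 37.8, 70.0, 100.8.
Season total = 1106.0 DD.
Complete generations = ⌊1106.0 / 126⌋ = 8.

8 generations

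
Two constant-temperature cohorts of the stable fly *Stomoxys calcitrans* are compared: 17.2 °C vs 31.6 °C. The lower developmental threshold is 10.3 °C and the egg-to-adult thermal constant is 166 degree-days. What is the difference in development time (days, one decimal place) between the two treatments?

At 17.2 °C: 166 / (17.2 − 10.3) = 166 / 6.9 = 24.058 d.
At 31.6 °C: 166 / (31.6 − 10.3) = 166 / 21.3 = 7.793 d.
Difference = |24.058 − 7.793| = 16.265 ≈ 16.3 days.

16.3 days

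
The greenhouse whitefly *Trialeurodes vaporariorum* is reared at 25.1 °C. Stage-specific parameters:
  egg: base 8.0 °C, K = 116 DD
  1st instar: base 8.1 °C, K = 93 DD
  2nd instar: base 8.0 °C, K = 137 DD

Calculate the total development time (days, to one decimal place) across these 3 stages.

egg: 116 / (25.1 − 8.0) = 116 / 17.1 = 6.784 d.
1st instar: 93 / (25.1 − 8.1) = 93 / 17.0 = 5.471 d.
2nd instar: 137 / (25.1 − 8.0) = 137 / 17.1 = 8.012 d.
Sum = 20.266 ≈ 20.3 days.

20.3 days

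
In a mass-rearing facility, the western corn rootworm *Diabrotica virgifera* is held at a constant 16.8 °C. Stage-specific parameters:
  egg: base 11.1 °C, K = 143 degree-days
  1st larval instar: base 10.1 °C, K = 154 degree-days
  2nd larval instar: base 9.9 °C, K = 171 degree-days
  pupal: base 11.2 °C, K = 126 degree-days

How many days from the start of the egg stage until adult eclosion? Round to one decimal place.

egg: 143 / (16.8 − 11.1) = 143 / 5.7 = 25.088 d.
1st larval instar: 154 / (16.8 − 10.1) = 154 / 6.7 = 22.985 d.
2nd larval instar: 171 / (16.8 − 9.9) = 171 / 6.9 = 24.783 d.
pupal: 126 / (16.8 − 11.2) = 126 / 5.6 = 22.500 d.
Sum = 95.355 ≈ 95.4 days.

95.4 days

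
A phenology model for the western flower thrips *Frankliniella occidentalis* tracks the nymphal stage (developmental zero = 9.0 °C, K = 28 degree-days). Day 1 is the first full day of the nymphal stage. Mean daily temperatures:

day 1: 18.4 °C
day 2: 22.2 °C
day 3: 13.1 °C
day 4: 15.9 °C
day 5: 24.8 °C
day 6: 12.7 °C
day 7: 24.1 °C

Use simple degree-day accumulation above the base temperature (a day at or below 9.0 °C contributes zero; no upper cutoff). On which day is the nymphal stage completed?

Daily DD above 9.0 °C: 9.4, 13.2, 4.1, 6.9, 15.8, 3.7, 15.1.
Cumulative: 9.4, 22.6, 26.7, 33.6, 49.4, 53.1, 68.2.
The total first reaches 28 DD on day 4.

day 4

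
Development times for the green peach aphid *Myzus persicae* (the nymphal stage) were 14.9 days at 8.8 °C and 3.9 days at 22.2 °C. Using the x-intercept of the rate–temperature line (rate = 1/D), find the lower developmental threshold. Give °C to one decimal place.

Linear rate model ⇒ the product D·(T − T_b) is constant across temperatures.
14.9·(8.8 − T_b) = 3.9·(22.2 − T_b)
T_b = (14.9·8.8 − 3.9·22.2) / (14.9 − 3.9) = 44.54 / 11.0 = 4.049 °C ≈ 4.0 °C.

4.0 °C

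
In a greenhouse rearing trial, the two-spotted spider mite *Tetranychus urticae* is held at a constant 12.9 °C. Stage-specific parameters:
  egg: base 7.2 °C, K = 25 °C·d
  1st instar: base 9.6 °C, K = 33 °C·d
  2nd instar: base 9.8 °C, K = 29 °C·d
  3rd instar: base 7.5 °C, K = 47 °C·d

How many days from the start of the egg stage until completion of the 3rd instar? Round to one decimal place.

32.4 days

egg: 25 / (12.9 − 7.2) = 25 / 5.7 = 4.386 d.
1st instar: 33 / (12.9 − 9.6) = 33 / 3.3 = 10.000 d.
2nd instar: 29 / (12.9 − 9.8) = 29 / 3.1 = 9.355 d.
3rd instar: 47 / (12.9 − 7.5) = 47 / 5.4 = 8.704 d.
Sum = 32.445 ≈ 32.4 days.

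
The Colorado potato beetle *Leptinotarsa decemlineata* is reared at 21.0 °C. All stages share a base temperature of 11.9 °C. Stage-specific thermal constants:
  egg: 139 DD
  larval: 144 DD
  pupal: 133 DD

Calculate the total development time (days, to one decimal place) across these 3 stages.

Daily accumulation at 21.0 °C = 21.0 − 11.9 = 9.1 DD/day.
Total K = 139 + 144 + 133 = 416 DD.
Total duration = 416 / 9.1 = 45.714 ≈ 45.7 days.

45.7 days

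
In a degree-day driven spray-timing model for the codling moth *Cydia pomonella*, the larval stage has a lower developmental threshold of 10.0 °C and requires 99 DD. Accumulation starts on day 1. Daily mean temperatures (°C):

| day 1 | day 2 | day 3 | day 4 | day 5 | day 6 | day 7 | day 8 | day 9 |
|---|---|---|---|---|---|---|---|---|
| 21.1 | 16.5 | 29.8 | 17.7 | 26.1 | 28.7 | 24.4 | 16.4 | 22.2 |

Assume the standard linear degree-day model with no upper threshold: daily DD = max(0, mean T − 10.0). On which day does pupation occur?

Daily DD above 10.0 °C: 11.1, 6.5, 19.8, 7.7, 16.1, 18.7, 14.4, 6.4, 12.2.
Cumulative: 11.1, 17.6, 37.4, 45.1, 61.2, 79.9, 94.3, 100.7, 112.9.
The total first reaches 99 DD on day 8.

day 8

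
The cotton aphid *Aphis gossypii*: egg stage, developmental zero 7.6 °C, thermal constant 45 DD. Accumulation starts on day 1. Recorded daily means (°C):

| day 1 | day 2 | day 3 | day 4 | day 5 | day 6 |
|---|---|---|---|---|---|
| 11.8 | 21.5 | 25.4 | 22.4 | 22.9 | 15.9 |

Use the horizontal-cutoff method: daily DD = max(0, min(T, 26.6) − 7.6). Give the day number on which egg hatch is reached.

day 4

Daily DD above 7.6 °C (capped at 19.0): 4.2, 13.9, 17.8, 14.8, 15.3, 8.3.
Cumulative: 4.2, 18.1, 35.9, 50.7, 66.0, 74.3.
The total first reaches 45 DD on day 4.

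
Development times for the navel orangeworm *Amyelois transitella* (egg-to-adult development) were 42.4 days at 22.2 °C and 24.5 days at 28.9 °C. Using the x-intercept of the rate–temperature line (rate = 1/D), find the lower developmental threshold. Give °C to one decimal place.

Under the model K = D·(T − T_b), so D₁·(T₁ − T_b) = D₂·(T₂ − T_b).
42.4·(22.2 − T_b) = 24.5·(28.9 − T_b)
T_b = (42.4·22.2 − 24.5·28.9) / (42.4 − 24.5) = 233.23 / 17.9 = 13.030 °C ≈ 13.0 °C.

13.0 °C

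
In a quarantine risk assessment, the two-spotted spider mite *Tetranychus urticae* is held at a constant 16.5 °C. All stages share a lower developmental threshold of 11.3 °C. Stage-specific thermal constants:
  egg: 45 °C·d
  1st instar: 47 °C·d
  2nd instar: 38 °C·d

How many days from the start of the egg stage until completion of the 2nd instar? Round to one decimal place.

25.0 days

Daily accumulation at 16.5 °C = 16.5 − 11.3 = 5.2 DD/day.
Total K = 45 + 47 + 38 = 130 DD.
Total duration = 130 / 5.2 = 25.000 ≈ 25.0 days.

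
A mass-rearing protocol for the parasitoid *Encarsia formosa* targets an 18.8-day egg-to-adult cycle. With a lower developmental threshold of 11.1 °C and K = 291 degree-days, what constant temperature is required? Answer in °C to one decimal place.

Required daily accumulation = 291 / 18.8 = 15.479 DD/day.
T = T_base + 15.479 = 11.1 + 15.479 = 26.579 ≈ 26.6 °C.

26.6 °C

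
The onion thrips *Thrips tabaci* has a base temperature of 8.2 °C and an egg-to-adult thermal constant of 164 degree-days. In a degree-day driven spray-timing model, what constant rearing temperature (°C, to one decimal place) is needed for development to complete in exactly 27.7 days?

Required daily accumulation = 164 / 27.7 = 5.921 DD/day.
T = T_base + 5.921 = 8.2 + 5.921 = 14.121 ≈ 14.1 °C.

14.1 °C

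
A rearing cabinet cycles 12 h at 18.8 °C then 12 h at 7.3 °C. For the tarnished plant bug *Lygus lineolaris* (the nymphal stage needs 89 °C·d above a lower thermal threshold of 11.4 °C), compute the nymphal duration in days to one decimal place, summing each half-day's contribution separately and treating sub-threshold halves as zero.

24.1 days

Day half: max(0, 18.8 − 11.4) × 0.5 = 7.4 × 0.5 = 3.70 DD.
Night half: max(0, 7.3 − 11.4) × 0.5 = 0.0 × 0.5 = 0.00 DD.
Per 24 h: 3.70 DD/day.
Duration = 89 / 3.70 = 24.054 ≈ 24.1 days.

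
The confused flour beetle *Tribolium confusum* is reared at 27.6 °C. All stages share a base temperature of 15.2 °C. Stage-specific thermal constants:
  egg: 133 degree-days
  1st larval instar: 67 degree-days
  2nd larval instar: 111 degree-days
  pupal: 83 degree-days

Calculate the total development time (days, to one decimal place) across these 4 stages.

Daily accumulation at 27.6 °C = 27.6 − 15.2 = 12.4 DD/day.
Total K = 133 + 67 + 111 + 83 = 394 DD.
Total duration = 394 / 12.4 = 31.774 ≈ 31.8 days.

31.8 days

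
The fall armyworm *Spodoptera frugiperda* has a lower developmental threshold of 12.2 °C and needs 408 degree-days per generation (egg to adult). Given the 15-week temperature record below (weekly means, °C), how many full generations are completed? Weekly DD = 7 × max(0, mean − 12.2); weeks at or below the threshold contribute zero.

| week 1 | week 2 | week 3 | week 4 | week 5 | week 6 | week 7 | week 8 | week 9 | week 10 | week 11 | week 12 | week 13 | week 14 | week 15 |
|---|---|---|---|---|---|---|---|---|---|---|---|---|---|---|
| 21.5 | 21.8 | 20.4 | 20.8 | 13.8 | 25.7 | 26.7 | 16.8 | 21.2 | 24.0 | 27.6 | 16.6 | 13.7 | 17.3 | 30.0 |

Weekly DD (7 × max(0, T̄ − 12.2)): 65.1, 67.2, 57.4, 60.2, 11.2, 94.5, 101.5, 32.2, 63.0, 82.6, 107.8, 30.8, 10.5, 35.7, 124.6.
Season total = 944.3 DD.
Complete generations = ⌊944.3 / 408⌋ = 2.

2 generations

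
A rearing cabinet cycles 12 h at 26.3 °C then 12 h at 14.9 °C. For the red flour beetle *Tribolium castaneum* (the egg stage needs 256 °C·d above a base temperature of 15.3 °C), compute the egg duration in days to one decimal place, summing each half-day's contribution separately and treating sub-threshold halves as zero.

46.5 days

Day half: max(0, 26.3 − 15.3) × 0.5 = 11.0 × 0.5 = 5.50 DD.
Night half: max(0, 14.9 − 15.3) × 0.5 = 0.0 × 0.5 = 0.00 DD.
Per 24 h: 5.50 DD/day.
Duration = 256 / 5.50 = 46.545 ≈ 46.5 days.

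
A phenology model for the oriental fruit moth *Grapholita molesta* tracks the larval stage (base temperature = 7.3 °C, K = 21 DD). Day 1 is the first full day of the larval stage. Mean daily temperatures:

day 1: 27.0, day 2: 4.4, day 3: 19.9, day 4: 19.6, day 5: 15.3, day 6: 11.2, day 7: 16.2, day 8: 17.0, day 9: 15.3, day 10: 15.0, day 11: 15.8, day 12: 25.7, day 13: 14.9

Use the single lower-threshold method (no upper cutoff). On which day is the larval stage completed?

Daily DD above 7.3 °C: 19.7, 0.0, 12.6, 12.3, 8.0, 3.9, 8.9, 9.7, 8.0, 7.7, 8.5, 18.4, 7.6.
Cumulative: 19.7, 19.7, 32.3, 44.6, 52.6, 56.5, 65.4, 75.1, 83.1, 90.8, 99.3, 117.7, 125.3.
The total first reaches 21 DD on day 3.

day 3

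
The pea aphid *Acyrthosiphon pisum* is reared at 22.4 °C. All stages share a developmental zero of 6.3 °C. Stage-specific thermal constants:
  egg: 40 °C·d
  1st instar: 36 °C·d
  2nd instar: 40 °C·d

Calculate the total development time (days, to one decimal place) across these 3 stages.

7.2 days

Daily accumulation at 22.4 °C = 22.4 − 6.3 = 16.1 DD/day.
Total K = 40 + 36 + 40 = 116 DD.
Total duration = 116 / 16.1 = 7.205 ≈ 7.2 days.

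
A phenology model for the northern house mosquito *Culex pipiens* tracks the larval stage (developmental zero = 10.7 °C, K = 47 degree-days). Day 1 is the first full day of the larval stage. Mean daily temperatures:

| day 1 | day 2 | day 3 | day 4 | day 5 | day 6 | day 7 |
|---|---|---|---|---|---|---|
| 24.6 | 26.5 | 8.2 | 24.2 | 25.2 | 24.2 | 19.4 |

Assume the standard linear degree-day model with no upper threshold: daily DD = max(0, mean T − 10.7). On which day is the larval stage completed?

Daily DD above 10.7 °C: 13.9, 15.8, 0.0, 13.5, 14.5, 13.5, 8.7.
Cumulative: 13.9, 29.7, 29.7, 43.2, 57.7, 71.2, 79.9.
The total first reaches 47 DD on day 5.

day 5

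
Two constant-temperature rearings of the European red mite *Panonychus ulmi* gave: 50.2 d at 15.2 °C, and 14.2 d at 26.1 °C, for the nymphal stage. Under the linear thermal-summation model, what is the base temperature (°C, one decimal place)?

10.9 °C

Equal thermal constants: D₁(T₁ − T_b) = D₂(T₂ − T_b).
50.2·(15.2 − T_b) = 14.2·(26.1 − T_b)
T_b = (50.2·15.2 − 14.2·26.1) / (50.2 − 14.2) = 392.42 / 36.0 = 10.901 °C ≈ 10.9 °C.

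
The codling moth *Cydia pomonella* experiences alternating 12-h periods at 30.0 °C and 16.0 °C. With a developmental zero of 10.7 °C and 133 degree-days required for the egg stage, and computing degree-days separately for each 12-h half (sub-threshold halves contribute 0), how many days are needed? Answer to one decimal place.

Day half: max(0, 30.0 − 10.7) × 0.5 = 19.3 × 0.5 = 9.65 DD.
Night half: max(0, 16.0 − 10.7) × 0.5 = 5.3 × 0.5 = 2.65 DD.
Per 24 h: 12.30 DD/day.
Duration = 133 / 12.30 = 10.813 ≈ 10.8 days.

10.8 days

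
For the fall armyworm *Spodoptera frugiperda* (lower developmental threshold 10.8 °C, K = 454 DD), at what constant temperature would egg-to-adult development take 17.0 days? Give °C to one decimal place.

37.5 °C

Required daily accumulation = 454 / 17.0 = 26.706 DD/day.
T = T_base + 26.706 = 10.8 + 26.706 = 37.506 ≈ 37.5 °C.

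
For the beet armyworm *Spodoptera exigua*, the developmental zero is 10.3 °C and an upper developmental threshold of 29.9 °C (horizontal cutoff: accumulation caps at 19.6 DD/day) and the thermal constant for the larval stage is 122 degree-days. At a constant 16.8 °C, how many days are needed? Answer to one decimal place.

18.8 days

Daily accumulation = 16.8 − 10.3 = 6.5 DD/day.
Duration = 122 / 6.5 = 18.769 ≈ 18.8 days.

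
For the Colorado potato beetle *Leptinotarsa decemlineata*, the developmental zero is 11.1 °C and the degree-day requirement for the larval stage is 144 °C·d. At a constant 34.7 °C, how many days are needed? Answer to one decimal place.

6.1 days

Daily accumulation = 34.7 − 11.1 = 23.6 DD/day.
Duration = 144 / 23.6 = 6.102 ≈ 6.1 days.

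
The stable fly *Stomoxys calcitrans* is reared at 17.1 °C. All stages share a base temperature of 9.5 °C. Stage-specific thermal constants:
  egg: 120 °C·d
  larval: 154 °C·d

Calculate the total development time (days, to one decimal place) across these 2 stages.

Daily accumulation at 17.1 °C = 17.1 − 9.5 = 7.6 DD/day.
Total K = 120 + 154 = 274 DD.
Total duration = 274 / 7.6 = 36.053 ≈ 36.1 days.

36.1 days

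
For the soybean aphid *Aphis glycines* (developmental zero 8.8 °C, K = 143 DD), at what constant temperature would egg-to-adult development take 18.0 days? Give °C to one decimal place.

Required daily accumulation = 143 / 18.0 = 7.944 DD/day.
T = T_base + 7.944 = 8.8 + 7.944 = 16.744 ≈ 16.7 °C.

16.7 °C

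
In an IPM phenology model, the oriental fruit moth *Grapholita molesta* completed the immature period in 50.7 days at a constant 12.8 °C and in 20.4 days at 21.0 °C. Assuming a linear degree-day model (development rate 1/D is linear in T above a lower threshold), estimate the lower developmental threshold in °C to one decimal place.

7.3 °C

Equal thermal constants: D₁(T₁ − T_b) = D₂(T₂ − T_b).
50.7·(12.8 − T_b) = 20.4·(21.0 − T_b)
T_b = (50.7·12.8 − 20.4·21.0) / (50.7 − 20.4) = 220.56 / 30.3 = 7.279 °C ≈ 7.3 °C.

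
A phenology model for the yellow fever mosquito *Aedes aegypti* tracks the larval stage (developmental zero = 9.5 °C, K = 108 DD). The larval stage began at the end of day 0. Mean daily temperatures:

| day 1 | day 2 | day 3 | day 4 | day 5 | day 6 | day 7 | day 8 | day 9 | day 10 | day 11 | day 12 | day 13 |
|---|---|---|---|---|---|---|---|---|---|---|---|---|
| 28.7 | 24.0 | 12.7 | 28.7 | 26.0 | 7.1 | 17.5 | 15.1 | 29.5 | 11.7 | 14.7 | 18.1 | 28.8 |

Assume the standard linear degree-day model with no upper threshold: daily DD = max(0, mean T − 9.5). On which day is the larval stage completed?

Daily DD above 9.5 °C: 19.2, 14.5, 3.2, 19.2, 16.5, 0.0, 8.0, 5.6, 20.0, 2.2, 5.2, 8.6, 19.3.
Cumulative: 19.2, 33.7, 36.9, 56.1, 72.6, 72.6, 80.6, 86.2, 106.2, 108.4, 113.6, 122.2, 141.5.
The total first reaches 108 DD on day 10.

day 10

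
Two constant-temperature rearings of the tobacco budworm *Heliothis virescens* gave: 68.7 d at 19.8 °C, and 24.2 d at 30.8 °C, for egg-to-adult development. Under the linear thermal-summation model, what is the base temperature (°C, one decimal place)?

13.8 °C

Linear rate model ⇒ the product D·(T − T_b) is constant across temperatures.
68.7·(19.8 − T_b) = 24.2·(30.8 − T_b)
T_b = (68.7·19.8 − 24.2·30.8) / (68.7 − 24.2) = 614.90 / 44.5 = 13.818 °C ≈ 13.8 °C.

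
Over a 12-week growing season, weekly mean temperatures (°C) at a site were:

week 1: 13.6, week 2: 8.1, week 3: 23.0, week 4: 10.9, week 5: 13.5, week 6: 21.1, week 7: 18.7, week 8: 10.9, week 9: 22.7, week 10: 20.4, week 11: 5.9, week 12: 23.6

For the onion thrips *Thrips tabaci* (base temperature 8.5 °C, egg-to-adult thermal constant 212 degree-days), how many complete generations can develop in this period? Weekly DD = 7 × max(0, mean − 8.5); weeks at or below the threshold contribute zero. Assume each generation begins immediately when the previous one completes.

Weekly DD (7 × max(0, T̄ − 8.5)): 35.7, 0.0, 101.5, 16.8, 35.0, 88.2, 71.4, 16.8, 99.4, 83.3, 0.0, 105.7.
Season total = 653.8 DD.
Complete generations = ⌊653.8 / 212⌋ = 3.

3 generations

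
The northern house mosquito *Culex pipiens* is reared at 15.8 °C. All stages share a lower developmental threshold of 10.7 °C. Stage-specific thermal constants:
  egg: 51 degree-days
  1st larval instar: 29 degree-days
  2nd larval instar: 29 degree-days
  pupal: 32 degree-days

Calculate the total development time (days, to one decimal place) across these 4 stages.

27.6 days

Daily accumulation at 15.8 °C = 15.8 − 10.7 = 5.1 DD/day.
Total K = 51 + 29 + 29 + 32 = 141 DD.
Total duration = 141 / 5.1 = 27.647 ≈ 27.6 days.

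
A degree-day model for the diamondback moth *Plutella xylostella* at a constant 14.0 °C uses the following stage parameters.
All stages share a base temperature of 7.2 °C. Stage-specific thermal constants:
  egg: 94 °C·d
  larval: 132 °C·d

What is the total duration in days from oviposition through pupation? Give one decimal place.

33.2 days

Daily accumulation at 14.0 °C = 14.0 − 7.2 = 6.8 DD/day.
Total K = 94 + 132 = 226 DD.
Total duration = 226 / 6.8 = 33.235 ≈ 33.2 days.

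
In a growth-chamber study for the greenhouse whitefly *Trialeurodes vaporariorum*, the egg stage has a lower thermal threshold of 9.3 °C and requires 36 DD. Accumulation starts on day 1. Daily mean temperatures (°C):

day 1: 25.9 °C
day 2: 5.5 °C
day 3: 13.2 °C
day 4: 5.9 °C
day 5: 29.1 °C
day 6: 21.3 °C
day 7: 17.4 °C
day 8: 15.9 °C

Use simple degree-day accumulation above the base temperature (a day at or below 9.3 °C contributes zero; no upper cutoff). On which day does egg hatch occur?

day 5

Daily DD above 9.3 °C: 16.6, 0.0, 3.9, 0.0, 19.8, 12.0, 8.1, 6.6.
Cumulative: 16.6, 16.6, 20.5, 20.5, 40.3, 52.3, 60.4, 67.0.
The total first reaches 36 DD on day 5.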